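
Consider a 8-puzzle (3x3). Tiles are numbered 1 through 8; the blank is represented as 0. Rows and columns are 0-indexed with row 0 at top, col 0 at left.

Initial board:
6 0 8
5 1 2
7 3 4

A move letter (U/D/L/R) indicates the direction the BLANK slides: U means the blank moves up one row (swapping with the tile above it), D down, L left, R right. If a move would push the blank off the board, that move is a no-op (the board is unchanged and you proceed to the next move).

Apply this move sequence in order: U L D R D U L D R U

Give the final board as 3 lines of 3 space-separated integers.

After move 1 (U):
6 0 8
5 1 2
7 3 4

After move 2 (L):
0 6 8
5 1 2
7 3 4

After move 3 (D):
5 6 8
0 1 2
7 3 4

After move 4 (R):
5 6 8
1 0 2
7 3 4

After move 5 (D):
5 6 8
1 3 2
7 0 4

After move 6 (U):
5 6 8
1 0 2
7 3 4

After move 7 (L):
5 6 8
0 1 2
7 3 4

After move 8 (D):
5 6 8
7 1 2
0 3 4

After move 9 (R):
5 6 8
7 1 2
3 0 4

After move 10 (U):
5 6 8
7 0 2
3 1 4

Answer: 5 6 8
7 0 2
3 1 4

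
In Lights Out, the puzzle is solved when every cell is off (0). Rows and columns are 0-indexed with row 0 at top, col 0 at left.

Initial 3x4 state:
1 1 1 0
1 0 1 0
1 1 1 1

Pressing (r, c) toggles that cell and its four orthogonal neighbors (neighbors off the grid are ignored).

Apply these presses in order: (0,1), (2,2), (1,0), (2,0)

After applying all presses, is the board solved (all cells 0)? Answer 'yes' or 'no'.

After press 1 at (0,1):
0 0 0 0
1 1 1 0
1 1 1 1

After press 2 at (2,2):
0 0 0 0
1 1 0 0
1 0 0 0

After press 3 at (1,0):
1 0 0 0
0 0 0 0
0 0 0 0

After press 4 at (2,0):
1 0 0 0
1 0 0 0
1 1 0 0

Lights still on: 4

Answer: no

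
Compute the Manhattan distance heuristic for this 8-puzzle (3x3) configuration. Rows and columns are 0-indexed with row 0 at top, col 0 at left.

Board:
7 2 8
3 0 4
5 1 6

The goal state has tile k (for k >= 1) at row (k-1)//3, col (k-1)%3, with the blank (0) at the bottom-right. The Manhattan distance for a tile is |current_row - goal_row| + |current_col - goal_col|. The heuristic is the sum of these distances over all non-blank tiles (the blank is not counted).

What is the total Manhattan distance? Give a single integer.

Tile 7: at (0,0), goal (2,0), distance |0-2|+|0-0| = 2
Tile 2: at (0,1), goal (0,1), distance |0-0|+|1-1| = 0
Tile 8: at (0,2), goal (2,1), distance |0-2|+|2-1| = 3
Tile 3: at (1,0), goal (0,2), distance |1-0|+|0-2| = 3
Tile 4: at (1,2), goal (1,0), distance |1-1|+|2-0| = 2
Tile 5: at (2,0), goal (1,1), distance |2-1|+|0-1| = 2
Tile 1: at (2,1), goal (0,0), distance |2-0|+|1-0| = 3
Tile 6: at (2,2), goal (1,2), distance |2-1|+|2-2| = 1
Sum: 2 + 0 + 3 + 3 + 2 + 2 + 3 + 1 = 16

Answer: 16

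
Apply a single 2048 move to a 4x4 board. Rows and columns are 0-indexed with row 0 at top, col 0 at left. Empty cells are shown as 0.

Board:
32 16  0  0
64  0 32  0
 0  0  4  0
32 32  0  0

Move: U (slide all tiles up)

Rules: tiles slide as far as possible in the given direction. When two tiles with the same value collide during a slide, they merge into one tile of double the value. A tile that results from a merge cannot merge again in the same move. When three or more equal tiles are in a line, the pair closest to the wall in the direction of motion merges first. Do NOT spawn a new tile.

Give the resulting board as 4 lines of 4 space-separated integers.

Answer: 32 16 32  0
64 32  4  0
32  0  0  0
 0  0  0  0

Derivation:
Slide up:
col 0: [32, 64, 0, 32] -> [32, 64, 32, 0]
col 1: [16, 0, 0, 32] -> [16, 32, 0, 0]
col 2: [0, 32, 4, 0] -> [32, 4, 0, 0]
col 3: [0, 0, 0, 0] -> [0, 0, 0, 0]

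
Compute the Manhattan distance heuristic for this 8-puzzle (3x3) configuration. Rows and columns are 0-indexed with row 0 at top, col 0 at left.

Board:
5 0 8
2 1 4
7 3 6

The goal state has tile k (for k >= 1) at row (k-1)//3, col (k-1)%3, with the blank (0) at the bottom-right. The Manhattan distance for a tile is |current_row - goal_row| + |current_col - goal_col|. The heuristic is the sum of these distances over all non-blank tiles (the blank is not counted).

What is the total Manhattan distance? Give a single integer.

Answer: 15

Derivation:
Tile 5: at (0,0), goal (1,1), distance |0-1|+|0-1| = 2
Tile 8: at (0,2), goal (2,1), distance |0-2|+|2-1| = 3
Tile 2: at (1,0), goal (0,1), distance |1-0|+|0-1| = 2
Tile 1: at (1,1), goal (0,0), distance |1-0|+|1-0| = 2
Tile 4: at (1,2), goal (1,0), distance |1-1|+|2-0| = 2
Tile 7: at (2,0), goal (2,0), distance |2-2|+|0-0| = 0
Tile 3: at (2,1), goal (0,2), distance |2-0|+|1-2| = 3
Tile 6: at (2,2), goal (1,2), distance |2-1|+|2-2| = 1
Sum: 2 + 3 + 2 + 2 + 2 + 0 + 3 + 1 = 15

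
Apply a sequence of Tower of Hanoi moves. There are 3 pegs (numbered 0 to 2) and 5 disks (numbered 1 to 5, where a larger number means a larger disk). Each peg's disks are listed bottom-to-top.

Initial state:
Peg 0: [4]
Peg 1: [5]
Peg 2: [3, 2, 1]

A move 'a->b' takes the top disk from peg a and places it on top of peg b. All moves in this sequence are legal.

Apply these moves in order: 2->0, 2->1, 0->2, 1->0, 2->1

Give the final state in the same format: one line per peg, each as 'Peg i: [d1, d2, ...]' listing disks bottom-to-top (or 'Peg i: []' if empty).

After move 1 (2->0):
Peg 0: [4, 1]
Peg 1: [5]
Peg 2: [3, 2]

After move 2 (2->1):
Peg 0: [4, 1]
Peg 1: [5, 2]
Peg 2: [3]

After move 3 (0->2):
Peg 0: [4]
Peg 1: [5, 2]
Peg 2: [3, 1]

After move 4 (1->0):
Peg 0: [4, 2]
Peg 1: [5]
Peg 2: [3, 1]

After move 5 (2->1):
Peg 0: [4, 2]
Peg 1: [5, 1]
Peg 2: [3]

Answer: Peg 0: [4, 2]
Peg 1: [5, 1]
Peg 2: [3]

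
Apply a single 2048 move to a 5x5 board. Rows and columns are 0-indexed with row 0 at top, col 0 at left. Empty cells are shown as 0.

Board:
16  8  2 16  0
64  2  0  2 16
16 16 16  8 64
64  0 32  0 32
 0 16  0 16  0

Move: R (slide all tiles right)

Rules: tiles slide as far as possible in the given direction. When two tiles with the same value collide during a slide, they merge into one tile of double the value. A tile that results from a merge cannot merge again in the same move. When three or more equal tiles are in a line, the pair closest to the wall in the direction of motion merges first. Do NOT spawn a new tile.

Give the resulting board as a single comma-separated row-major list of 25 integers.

Slide right:
row 0: [16, 8, 2, 16, 0] -> [0, 16, 8, 2, 16]
row 1: [64, 2, 0, 2, 16] -> [0, 0, 64, 4, 16]
row 2: [16, 16, 16, 8, 64] -> [0, 16, 32, 8, 64]
row 3: [64, 0, 32, 0, 32] -> [0, 0, 0, 64, 64]
row 4: [0, 16, 0, 16, 0] -> [0, 0, 0, 0, 32]

Answer: 0, 16, 8, 2, 16, 0, 0, 64, 4, 16, 0, 16, 32, 8, 64, 0, 0, 0, 64, 64, 0, 0, 0, 0, 32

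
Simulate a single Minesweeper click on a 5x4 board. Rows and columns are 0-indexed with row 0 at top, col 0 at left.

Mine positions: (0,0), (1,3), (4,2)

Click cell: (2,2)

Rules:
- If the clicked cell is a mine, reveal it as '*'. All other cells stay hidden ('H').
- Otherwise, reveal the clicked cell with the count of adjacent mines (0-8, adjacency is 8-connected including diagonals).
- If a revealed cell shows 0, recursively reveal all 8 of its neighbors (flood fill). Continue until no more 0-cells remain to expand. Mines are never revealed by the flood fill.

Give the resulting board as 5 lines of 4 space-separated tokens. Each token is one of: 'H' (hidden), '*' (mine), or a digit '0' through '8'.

H H H H
H H H H
H H 1 H
H H H H
H H H H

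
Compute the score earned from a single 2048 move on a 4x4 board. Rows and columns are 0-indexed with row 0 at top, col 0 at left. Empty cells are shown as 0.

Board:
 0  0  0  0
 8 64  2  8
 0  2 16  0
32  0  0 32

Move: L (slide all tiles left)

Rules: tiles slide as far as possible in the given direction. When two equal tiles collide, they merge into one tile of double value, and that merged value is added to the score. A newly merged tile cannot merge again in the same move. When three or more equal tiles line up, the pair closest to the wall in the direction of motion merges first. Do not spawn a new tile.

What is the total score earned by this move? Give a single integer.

Slide left:
row 0: [0, 0, 0, 0] -> [0, 0, 0, 0]  score +0 (running 0)
row 1: [8, 64, 2, 8] -> [8, 64, 2, 8]  score +0 (running 0)
row 2: [0, 2, 16, 0] -> [2, 16, 0, 0]  score +0 (running 0)
row 3: [32, 0, 0, 32] -> [64, 0, 0, 0]  score +64 (running 64)
Board after move:
 0  0  0  0
 8 64  2  8
 2 16  0  0
64  0  0  0

Answer: 64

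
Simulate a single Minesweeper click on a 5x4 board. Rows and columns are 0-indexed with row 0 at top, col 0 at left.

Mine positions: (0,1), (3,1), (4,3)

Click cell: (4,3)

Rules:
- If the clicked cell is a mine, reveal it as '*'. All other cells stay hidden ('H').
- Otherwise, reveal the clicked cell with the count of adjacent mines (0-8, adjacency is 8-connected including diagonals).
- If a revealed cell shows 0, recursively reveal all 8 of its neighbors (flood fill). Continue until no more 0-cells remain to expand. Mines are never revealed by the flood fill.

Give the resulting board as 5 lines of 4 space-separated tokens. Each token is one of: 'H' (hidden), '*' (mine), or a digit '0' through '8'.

H H H H
H H H H
H H H H
H H H H
H H H *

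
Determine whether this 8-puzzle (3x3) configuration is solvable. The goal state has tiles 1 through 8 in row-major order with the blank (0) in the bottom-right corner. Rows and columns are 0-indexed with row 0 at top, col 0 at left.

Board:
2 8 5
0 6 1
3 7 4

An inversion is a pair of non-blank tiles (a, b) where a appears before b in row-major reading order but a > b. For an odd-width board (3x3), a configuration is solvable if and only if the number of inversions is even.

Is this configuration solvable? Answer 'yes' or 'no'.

Inversions (pairs i<j in row-major order where tile[i] > tile[j] > 0): 14
14 is even, so the puzzle is solvable.

Answer: yes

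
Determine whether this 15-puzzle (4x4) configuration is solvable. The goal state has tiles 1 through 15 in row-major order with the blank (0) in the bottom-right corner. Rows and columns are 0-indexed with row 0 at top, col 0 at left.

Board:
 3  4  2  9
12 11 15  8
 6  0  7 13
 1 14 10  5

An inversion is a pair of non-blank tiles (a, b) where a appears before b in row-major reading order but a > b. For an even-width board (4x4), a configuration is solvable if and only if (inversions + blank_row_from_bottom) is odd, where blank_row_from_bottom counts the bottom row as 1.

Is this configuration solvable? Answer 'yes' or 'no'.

Answer: yes

Derivation:
Inversions: 45
Blank is in row 2 (0-indexed from top), which is row 2 counting from the bottom (bottom = 1).
45 + 2 = 47, which is odd, so the puzzle is solvable.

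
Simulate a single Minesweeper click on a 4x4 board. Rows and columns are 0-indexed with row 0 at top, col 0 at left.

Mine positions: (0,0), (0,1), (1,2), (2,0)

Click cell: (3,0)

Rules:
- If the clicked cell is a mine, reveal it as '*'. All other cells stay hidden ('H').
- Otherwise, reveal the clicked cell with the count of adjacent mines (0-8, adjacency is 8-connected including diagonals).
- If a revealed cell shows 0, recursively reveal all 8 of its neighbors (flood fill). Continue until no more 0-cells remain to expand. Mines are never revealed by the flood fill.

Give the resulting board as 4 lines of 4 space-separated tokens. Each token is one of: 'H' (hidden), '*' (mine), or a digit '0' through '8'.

H H H H
H H H H
H H H H
1 H H H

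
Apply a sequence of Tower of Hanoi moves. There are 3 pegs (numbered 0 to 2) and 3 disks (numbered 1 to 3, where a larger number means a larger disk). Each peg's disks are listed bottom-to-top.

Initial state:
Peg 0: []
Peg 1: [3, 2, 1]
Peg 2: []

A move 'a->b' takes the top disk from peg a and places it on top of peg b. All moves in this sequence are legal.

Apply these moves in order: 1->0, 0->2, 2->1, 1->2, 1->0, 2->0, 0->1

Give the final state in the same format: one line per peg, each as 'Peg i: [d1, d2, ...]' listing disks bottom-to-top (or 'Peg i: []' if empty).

After move 1 (1->0):
Peg 0: [1]
Peg 1: [3, 2]
Peg 2: []

After move 2 (0->2):
Peg 0: []
Peg 1: [3, 2]
Peg 2: [1]

After move 3 (2->1):
Peg 0: []
Peg 1: [3, 2, 1]
Peg 2: []

After move 4 (1->2):
Peg 0: []
Peg 1: [3, 2]
Peg 2: [1]

After move 5 (1->0):
Peg 0: [2]
Peg 1: [3]
Peg 2: [1]

After move 6 (2->0):
Peg 0: [2, 1]
Peg 1: [3]
Peg 2: []

After move 7 (0->1):
Peg 0: [2]
Peg 1: [3, 1]
Peg 2: []

Answer: Peg 0: [2]
Peg 1: [3, 1]
Peg 2: []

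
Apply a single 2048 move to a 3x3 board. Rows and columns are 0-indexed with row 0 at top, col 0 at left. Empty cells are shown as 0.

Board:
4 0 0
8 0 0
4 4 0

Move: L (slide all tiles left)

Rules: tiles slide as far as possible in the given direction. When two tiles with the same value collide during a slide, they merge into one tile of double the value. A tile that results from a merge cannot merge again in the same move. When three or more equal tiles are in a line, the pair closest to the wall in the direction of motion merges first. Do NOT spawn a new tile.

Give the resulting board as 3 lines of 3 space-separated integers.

Slide left:
row 0: [4, 0, 0] -> [4, 0, 0]
row 1: [8, 0, 0] -> [8, 0, 0]
row 2: [4, 4, 0] -> [8, 0, 0]

Answer: 4 0 0
8 0 0
8 0 0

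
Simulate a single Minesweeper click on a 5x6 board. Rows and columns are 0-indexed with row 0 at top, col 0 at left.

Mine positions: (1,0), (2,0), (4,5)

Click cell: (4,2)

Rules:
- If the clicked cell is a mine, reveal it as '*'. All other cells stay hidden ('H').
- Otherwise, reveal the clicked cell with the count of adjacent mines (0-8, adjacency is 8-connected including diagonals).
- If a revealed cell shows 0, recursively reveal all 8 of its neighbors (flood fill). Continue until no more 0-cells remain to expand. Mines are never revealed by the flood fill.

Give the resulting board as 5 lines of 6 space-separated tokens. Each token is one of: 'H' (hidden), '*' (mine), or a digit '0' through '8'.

H 1 0 0 0 0
H 2 0 0 0 0
H 2 0 0 0 0
1 1 0 0 1 1
0 0 0 0 1 H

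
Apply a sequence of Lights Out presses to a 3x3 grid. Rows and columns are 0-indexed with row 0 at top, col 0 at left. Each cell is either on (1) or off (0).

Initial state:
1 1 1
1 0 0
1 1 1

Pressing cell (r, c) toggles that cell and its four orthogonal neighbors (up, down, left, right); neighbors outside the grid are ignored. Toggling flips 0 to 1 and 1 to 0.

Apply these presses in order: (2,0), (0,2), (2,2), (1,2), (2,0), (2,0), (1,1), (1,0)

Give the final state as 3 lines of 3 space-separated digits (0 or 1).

Answer: 0 1 1
0 1 0
1 0 1

Derivation:
After press 1 at (2,0):
1 1 1
0 0 0
0 0 1

After press 2 at (0,2):
1 0 0
0 0 1
0 0 1

After press 3 at (2,2):
1 0 0
0 0 0
0 1 0

After press 4 at (1,2):
1 0 1
0 1 1
0 1 1

After press 5 at (2,0):
1 0 1
1 1 1
1 0 1

After press 6 at (2,0):
1 0 1
0 1 1
0 1 1

After press 7 at (1,1):
1 1 1
1 0 0
0 0 1

After press 8 at (1,0):
0 1 1
0 1 0
1 0 1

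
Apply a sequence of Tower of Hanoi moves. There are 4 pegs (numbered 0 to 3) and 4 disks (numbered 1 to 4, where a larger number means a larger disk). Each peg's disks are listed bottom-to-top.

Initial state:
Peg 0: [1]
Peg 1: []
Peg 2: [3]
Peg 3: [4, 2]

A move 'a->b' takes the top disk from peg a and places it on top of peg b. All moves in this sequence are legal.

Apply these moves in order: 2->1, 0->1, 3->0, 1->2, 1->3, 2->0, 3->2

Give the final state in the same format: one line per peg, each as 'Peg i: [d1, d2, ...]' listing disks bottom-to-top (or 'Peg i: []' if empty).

Answer: Peg 0: [2, 1]
Peg 1: []
Peg 2: [3]
Peg 3: [4]

Derivation:
After move 1 (2->1):
Peg 0: [1]
Peg 1: [3]
Peg 2: []
Peg 3: [4, 2]

After move 2 (0->1):
Peg 0: []
Peg 1: [3, 1]
Peg 2: []
Peg 3: [4, 2]

After move 3 (3->0):
Peg 0: [2]
Peg 1: [3, 1]
Peg 2: []
Peg 3: [4]

After move 4 (1->2):
Peg 0: [2]
Peg 1: [3]
Peg 2: [1]
Peg 3: [4]

After move 5 (1->3):
Peg 0: [2]
Peg 1: []
Peg 2: [1]
Peg 3: [4, 3]

After move 6 (2->0):
Peg 0: [2, 1]
Peg 1: []
Peg 2: []
Peg 3: [4, 3]

After move 7 (3->2):
Peg 0: [2, 1]
Peg 1: []
Peg 2: [3]
Peg 3: [4]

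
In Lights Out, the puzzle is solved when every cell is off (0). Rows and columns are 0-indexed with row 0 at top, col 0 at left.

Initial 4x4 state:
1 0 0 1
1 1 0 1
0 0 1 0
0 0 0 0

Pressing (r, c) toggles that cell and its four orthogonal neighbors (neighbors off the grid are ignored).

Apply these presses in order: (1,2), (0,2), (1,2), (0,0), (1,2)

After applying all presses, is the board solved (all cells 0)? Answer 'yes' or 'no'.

Answer: yes

Derivation:
After press 1 at (1,2):
1 0 1 1
1 0 1 0
0 0 0 0
0 0 0 0

After press 2 at (0,2):
1 1 0 0
1 0 0 0
0 0 0 0
0 0 0 0

After press 3 at (1,2):
1 1 1 0
1 1 1 1
0 0 1 0
0 0 0 0

After press 4 at (0,0):
0 0 1 0
0 1 1 1
0 0 1 0
0 0 0 0

After press 5 at (1,2):
0 0 0 0
0 0 0 0
0 0 0 0
0 0 0 0

Lights still on: 0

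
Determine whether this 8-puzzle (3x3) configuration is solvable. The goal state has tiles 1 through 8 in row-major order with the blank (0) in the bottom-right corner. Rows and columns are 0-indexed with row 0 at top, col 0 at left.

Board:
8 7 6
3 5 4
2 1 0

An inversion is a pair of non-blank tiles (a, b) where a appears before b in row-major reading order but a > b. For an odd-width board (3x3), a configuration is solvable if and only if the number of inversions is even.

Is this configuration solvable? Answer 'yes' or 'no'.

Inversions (pairs i<j in row-major order where tile[i] > tile[j] > 0): 26
26 is even, so the puzzle is solvable.

Answer: yes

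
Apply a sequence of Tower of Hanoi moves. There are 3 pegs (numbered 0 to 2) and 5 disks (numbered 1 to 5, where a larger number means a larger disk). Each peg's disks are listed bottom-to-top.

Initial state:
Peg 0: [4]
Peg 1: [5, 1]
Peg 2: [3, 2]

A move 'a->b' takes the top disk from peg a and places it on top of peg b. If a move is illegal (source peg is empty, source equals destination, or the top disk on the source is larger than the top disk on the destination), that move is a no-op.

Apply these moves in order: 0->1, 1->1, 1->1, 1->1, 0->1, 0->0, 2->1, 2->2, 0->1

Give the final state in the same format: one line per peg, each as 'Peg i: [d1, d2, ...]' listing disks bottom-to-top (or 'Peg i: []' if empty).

After move 1 (0->1):
Peg 0: [4]
Peg 1: [5, 1]
Peg 2: [3, 2]

After move 2 (1->1):
Peg 0: [4]
Peg 1: [5, 1]
Peg 2: [3, 2]

After move 3 (1->1):
Peg 0: [4]
Peg 1: [5, 1]
Peg 2: [3, 2]

After move 4 (1->1):
Peg 0: [4]
Peg 1: [5, 1]
Peg 2: [3, 2]

After move 5 (0->1):
Peg 0: [4]
Peg 1: [5, 1]
Peg 2: [3, 2]

After move 6 (0->0):
Peg 0: [4]
Peg 1: [5, 1]
Peg 2: [3, 2]

After move 7 (2->1):
Peg 0: [4]
Peg 1: [5, 1]
Peg 2: [3, 2]

After move 8 (2->2):
Peg 0: [4]
Peg 1: [5, 1]
Peg 2: [3, 2]

After move 9 (0->1):
Peg 0: [4]
Peg 1: [5, 1]
Peg 2: [3, 2]

Answer: Peg 0: [4]
Peg 1: [5, 1]
Peg 2: [3, 2]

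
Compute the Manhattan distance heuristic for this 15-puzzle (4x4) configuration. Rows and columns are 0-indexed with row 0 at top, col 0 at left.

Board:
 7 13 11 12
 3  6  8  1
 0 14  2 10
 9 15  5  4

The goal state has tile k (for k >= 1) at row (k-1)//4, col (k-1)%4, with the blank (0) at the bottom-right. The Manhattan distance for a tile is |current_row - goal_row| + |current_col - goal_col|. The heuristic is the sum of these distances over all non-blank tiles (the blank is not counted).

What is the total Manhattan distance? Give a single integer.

Answer: 34

Derivation:
Tile 7: (0,0)->(1,2) = 3
Tile 13: (0,1)->(3,0) = 4
Tile 11: (0,2)->(2,2) = 2
Tile 12: (0,3)->(2,3) = 2
Tile 3: (1,0)->(0,2) = 3
Tile 6: (1,1)->(1,1) = 0
Tile 8: (1,2)->(1,3) = 1
Tile 1: (1,3)->(0,0) = 4
Tile 14: (2,1)->(3,1) = 1
Tile 2: (2,2)->(0,1) = 3
Tile 10: (2,3)->(2,1) = 2
Tile 9: (3,0)->(2,0) = 1
Tile 15: (3,1)->(3,2) = 1
Tile 5: (3,2)->(1,0) = 4
Tile 4: (3,3)->(0,3) = 3
Sum: 3 + 4 + 2 + 2 + 3 + 0 + 1 + 4 + 1 + 3 + 2 + 1 + 1 + 4 + 3 = 34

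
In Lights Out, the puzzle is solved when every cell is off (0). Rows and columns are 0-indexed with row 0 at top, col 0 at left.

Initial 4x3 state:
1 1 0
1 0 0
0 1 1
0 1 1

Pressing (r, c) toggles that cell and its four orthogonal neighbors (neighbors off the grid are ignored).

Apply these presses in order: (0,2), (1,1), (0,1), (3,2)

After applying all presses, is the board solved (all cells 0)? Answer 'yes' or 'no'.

After press 1 at (0,2):
1 0 1
1 0 1
0 1 1
0 1 1

After press 2 at (1,1):
1 1 1
0 1 0
0 0 1
0 1 1

After press 3 at (0,1):
0 0 0
0 0 0
0 0 1
0 1 1

After press 4 at (3,2):
0 0 0
0 0 0
0 0 0
0 0 0

Lights still on: 0

Answer: yes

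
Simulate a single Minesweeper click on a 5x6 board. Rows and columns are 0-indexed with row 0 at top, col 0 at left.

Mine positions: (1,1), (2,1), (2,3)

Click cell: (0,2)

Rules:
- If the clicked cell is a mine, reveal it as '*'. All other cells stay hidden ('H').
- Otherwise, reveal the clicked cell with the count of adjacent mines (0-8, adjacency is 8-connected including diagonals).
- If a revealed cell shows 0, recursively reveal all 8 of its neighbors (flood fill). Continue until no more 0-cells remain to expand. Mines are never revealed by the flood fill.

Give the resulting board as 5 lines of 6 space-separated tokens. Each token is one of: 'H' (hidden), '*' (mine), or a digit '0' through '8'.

H H 1 H H H
H H H H H H
H H H H H H
H H H H H H
H H H H H H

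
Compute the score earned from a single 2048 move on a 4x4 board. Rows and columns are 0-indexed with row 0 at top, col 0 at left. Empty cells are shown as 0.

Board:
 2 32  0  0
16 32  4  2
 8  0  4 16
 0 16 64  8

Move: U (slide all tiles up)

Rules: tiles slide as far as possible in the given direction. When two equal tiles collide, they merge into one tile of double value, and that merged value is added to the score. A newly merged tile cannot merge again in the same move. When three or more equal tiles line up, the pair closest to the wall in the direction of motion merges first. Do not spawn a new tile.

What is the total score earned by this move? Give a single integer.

Slide up:
col 0: [2, 16, 8, 0] -> [2, 16, 8, 0]  score +0 (running 0)
col 1: [32, 32, 0, 16] -> [64, 16, 0, 0]  score +64 (running 64)
col 2: [0, 4, 4, 64] -> [8, 64, 0, 0]  score +8 (running 72)
col 3: [0, 2, 16, 8] -> [2, 16, 8, 0]  score +0 (running 72)
Board after move:
 2 64  8  2
16 16 64 16
 8  0  0  8
 0  0  0  0

Answer: 72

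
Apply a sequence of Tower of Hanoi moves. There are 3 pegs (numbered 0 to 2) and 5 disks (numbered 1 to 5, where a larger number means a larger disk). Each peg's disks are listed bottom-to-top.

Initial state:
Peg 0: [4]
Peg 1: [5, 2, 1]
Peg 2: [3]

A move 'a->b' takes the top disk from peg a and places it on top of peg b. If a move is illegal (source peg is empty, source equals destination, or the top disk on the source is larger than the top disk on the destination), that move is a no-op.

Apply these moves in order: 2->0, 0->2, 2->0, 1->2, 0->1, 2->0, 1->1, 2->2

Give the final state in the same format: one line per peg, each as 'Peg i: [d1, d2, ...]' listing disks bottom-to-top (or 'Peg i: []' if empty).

After move 1 (2->0):
Peg 0: [4, 3]
Peg 1: [5, 2, 1]
Peg 2: []

After move 2 (0->2):
Peg 0: [4]
Peg 1: [5, 2, 1]
Peg 2: [3]

After move 3 (2->0):
Peg 0: [4, 3]
Peg 1: [5, 2, 1]
Peg 2: []

After move 4 (1->2):
Peg 0: [4, 3]
Peg 1: [5, 2]
Peg 2: [1]

After move 5 (0->1):
Peg 0: [4, 3]
Peg 1: [5, 2]
Peg 2: [1]

After move 6 (2->0):
Peg 0: [4, 3, 1]
Peg 1: [5, 2]
Peg 2: []

After move 7 (1->1):
Peg 0: [4, 3, 1]
Peg 1: [5, 2]
Peg 2: []

After move 8 (2->2):
Peg 0: [4, 3, 1]
Peg 1: [5, 2]
Peg 2: []

Answer: Peg 0: [4, 3, 1]
Peg 1: [5, 2]
Peg 2: []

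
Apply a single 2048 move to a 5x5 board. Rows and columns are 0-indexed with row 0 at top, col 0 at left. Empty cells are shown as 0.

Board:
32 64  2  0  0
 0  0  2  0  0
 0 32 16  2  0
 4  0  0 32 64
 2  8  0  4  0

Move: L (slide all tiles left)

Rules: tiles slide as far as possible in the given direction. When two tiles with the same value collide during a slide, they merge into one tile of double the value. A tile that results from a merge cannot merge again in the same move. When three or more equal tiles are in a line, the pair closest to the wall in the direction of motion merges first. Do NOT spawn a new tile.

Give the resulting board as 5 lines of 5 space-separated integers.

Answer: 32 64  2  0  0
 2  0  0  0  0
32 16  2  0  0
 4 32 64  0  0
 2  8  4  0  0

Derivation:
Slide left:
row 0: [32, 64, 2, 0, 0] -> [32, 64, 2, 0, 0]
row 1: [0, 0, 2, 0, 0] -> [2, 0, 0, 0, 0]
row 2: [0, 32, 16, 2, 0] -> [32, 16, 2, 0, 0]
row 3: [4, 0, 0, 32, 64] -> [4, 32, 64, 0, 0]
row 4: [2, 8, 0, 4, 0] -> [2, 8, 4, 0, 0]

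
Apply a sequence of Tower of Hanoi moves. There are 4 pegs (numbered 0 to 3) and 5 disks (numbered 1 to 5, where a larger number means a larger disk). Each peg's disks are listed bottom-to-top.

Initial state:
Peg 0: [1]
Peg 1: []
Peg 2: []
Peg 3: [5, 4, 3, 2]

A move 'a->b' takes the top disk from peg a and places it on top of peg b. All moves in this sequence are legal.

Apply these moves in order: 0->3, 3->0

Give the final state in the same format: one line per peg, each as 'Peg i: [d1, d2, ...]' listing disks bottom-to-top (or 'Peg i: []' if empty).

Answer: Peg 0: [1]
Peg 1: []
Peg 2: []
Peg 3: [5, 4, 3, 2]

Derivation:
After move 1 (0->3):
Peg 0: []
Peg 1: []
Peg 2: []
Peg 3: [5, 4, 3, 2, 1]

After move 2 (3->0):
Peg 0: [1]
Peg 1: []
Peg 2: []
Peg 3: [5, 4, 3, 2]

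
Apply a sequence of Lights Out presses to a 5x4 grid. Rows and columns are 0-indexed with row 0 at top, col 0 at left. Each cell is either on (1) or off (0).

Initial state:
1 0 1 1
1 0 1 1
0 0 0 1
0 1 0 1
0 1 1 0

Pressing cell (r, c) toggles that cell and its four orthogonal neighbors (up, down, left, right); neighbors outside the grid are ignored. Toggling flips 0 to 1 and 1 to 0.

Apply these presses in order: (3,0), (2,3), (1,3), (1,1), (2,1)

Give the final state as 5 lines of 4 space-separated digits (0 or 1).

Answer: 1 1 1 0
0 0 1 1
0 0 0 1
1 1 0 0
1 1 1 0

Derivation:
After press 1 at (3,0):
1 0 1 1
1 0 1 1
1 0 0 1
1 0 0 1
1 1 1 0

After press 2 at (2,3):
1 0 1 1
1 0 1 0
1 0 1 0
1 0 0 0
1 1 1 0

After press 3 at (1,3):
1 0 1 0
1 0 0 1
1 0 1 1
1 0 0 0
1 1 1 0

After press 4 at (1,1):
1 1 1 0
0 1 1 1
1 1 1 1
1 0 0 0
1 1 1 0

After press 5 at (2,1):
1 1 1 0
0 0 1 1
0 0 0 1
1 1 0 0
1 1 1 0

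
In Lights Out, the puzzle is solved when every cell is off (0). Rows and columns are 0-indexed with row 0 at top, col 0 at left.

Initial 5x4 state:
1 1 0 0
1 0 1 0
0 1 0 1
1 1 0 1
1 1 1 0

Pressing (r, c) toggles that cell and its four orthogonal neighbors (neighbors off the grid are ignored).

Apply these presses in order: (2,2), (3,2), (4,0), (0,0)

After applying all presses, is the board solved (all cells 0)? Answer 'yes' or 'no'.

After press 1 at (2,2):
1 1 0 0
1 0 0 0
0 0 1 0
1 1 1 1
1 1 1 0

After press 2 at (3,2):
1 1 0 0
1 0 0 0
0 0 0 0
1 0 0 0
1 1 0 0

After press 3 at (4,0):
1 1 0 0
1 0 0 0
0 0 0 0
0 0 0 0
0 0 0 0

After press 4 at (0,0):
0 0 0 0
0 0 0 0
0 0 0 0
0 0 0 0
0 0 0 0

Lights still on: 0

Answer: yes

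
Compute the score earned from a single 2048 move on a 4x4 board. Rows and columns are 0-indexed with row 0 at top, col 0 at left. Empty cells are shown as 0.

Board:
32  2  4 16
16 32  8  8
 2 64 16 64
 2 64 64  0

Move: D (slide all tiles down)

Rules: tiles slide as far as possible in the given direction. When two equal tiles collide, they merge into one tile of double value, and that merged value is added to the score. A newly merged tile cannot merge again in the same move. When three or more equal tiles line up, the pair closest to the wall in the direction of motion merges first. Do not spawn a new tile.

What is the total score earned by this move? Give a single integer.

Answer: 132

Derivation:
Slide down:
col 0: [32, 16, 2, 2] -> [0, 32, 16, 4]  score +4 (running 4)
col 1: [2, 32, 64, 64] -> [0, 2, 32, 128]  score +128 (running 132)
col 2: [4, 8, 16, 64] -> [4, 8, 16, 64]  score +0 (running 132)
col 3: [16, 8, 64, 0] -> [0, 16, 8, 64]  score +0 (running 132)
Board after move:
  0   0   4   0
 32   2   8  16
 16  32  16   8
  4 128  64  64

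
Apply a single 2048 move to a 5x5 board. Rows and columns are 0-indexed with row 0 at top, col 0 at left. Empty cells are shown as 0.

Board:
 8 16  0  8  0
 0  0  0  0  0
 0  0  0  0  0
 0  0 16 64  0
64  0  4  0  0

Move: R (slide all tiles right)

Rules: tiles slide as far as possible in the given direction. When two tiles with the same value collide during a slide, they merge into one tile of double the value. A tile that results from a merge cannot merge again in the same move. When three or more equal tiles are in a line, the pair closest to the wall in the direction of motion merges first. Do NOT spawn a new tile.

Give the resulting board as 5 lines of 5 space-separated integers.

Slide right:
row 0: [8, 16, 0, 8, 0] -> [0, 0, 8, 16, 8]
row 1: [0, 0, 0, 0, 0] -> [0, 0, 0, 0, 0]
row 2: [0, 0, 0, 0, 0] -> [0, 0, 0, 0, 0]
row 3: [0, 0, 16, 64, 0] -> [0, 0, 0, 16, 64]
row 4: [64, 0, 4, 0, 0] -> [0, 0, 0, 64, 4]

Answer:  0  0  8 16  8
 0  0  0  0  0
 0  0  0  0  0
 0  0  0 16 64
 0  0  0 64  4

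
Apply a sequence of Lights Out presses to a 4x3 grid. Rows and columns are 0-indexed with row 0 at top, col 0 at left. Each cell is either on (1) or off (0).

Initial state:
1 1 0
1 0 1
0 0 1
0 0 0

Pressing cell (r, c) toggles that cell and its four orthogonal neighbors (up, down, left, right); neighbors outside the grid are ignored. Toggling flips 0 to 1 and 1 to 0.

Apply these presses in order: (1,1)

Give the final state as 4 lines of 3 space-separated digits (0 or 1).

Answer: 1 0 0
0 1 0
0 1 1
0 0 0

Derivation:
After press 1 at (1,1):
1 0 0
0 1 0
0 1 1
0 0 0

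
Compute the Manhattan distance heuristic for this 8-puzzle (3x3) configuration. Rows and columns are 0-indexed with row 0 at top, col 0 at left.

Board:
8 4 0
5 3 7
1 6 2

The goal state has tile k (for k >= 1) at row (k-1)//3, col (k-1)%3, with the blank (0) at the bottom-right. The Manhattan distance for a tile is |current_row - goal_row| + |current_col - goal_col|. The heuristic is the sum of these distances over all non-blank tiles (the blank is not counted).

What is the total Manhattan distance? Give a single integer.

Answer: 18

Derivation:
Tile 8: at (0,0), goal (2,1), distance |0-2|+|0-1| = 3
Tile 4: at (0,1), goal (1,0), distance |0-1|+|1-0| = 2
Tile 5: at (1,0), goal (1,1), distance |1-1|+|0-1| = 1
Tile 3: at (1,1), goal (0,2), distance |1-0|+|1-2| = 2
Tile 7: at (1,2), goal (2,0), distance |1-2|+|2-0| = 3
Tile 1: at (2,0), goal (0,0), distance |2-0|+|0-0| = 2
Tile 6: at (2,1), goal (1,2), distance |2-1|+|1-2| = 2
Tile 2: at (2,2), goal (0,1), distance |2-0|+|2-1| = 3
Sum: 3 + 2 + 1 + 2 + 3 + 2 + 2 + 3 = 18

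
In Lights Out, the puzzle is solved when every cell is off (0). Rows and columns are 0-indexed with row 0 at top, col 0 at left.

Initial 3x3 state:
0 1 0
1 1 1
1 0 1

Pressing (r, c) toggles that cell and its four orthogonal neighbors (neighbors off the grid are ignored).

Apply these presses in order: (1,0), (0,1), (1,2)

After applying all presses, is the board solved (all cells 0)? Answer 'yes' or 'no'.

Answer: yes

Derivation:
After press 1 at (1,0):
1 1 0
0 0 1
0 0 1

After press 2 at (0,1):
0 0 1
0 1 1
0 0 1

After press 3 at (1,2):
0 0 0
0 0 0
0 0 0

Lights still on: 0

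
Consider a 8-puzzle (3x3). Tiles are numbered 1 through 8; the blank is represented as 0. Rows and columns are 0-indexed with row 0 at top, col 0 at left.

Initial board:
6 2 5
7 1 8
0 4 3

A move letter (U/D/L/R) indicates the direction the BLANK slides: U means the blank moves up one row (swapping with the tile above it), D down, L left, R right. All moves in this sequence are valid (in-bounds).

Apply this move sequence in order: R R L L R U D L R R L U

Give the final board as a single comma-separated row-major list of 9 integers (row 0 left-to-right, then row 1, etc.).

After move 1 (R):
6 2 5
7 1 8
4 0 3

After move 2 (R):
6 2 5
7 1 8
4 3 0

After move 3 (L):
6 2 5
7 1 8
4 0 3

After move 4 (L):
6 2 5
7 1 8
0 4 3

After move 5 (R):
6 2 5
7 1 8
4 0 3

After move 6 (U):
6 2 5
7 0 8
4 1 3

After move 7 (D):
6 2 5
7 1 8
4 0 3

After move 8 (L):
6 2 5
7 1 8
0 4 3

After move 9 (R):
6 2 5
7 1 8
4 0 3

After move 10 (R):
6 2 5
7 1 8
4 3 0

After move 11 (L):
6 2 5
7 1 8
4 0 3

After move 12 (U):
6 2 5
7 0 8
4 1 3

Answer: 6, 2, 5, 7, 0, 8, 4, 1, 3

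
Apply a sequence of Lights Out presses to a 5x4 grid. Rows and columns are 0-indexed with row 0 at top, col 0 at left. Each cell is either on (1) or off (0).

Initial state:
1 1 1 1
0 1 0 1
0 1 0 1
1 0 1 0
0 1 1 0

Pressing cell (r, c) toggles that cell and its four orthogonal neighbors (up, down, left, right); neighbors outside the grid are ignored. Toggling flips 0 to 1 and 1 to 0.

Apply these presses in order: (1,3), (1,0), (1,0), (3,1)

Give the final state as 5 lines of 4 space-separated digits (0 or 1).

Answer: 1 1 1 0
0 1 1 0
0 0 0 0
0 1 0 0
0 0 1 0

Derivation:
After press 1 at (1,3):
1 1 1 0
0 1 1 0
0 1 0 0
1 0 1 0
0 1 1 0

After press 2 at (1,0):
0 1 1 0
1 0 1 0
1 1 0 0
1 0 1 0
0 1 1 0

After press 3 at (1,0):
1 1 1 0
0 1 1 0
0 1 0 0
1 0 1 0
0 1 1 0

After press 4 at (3,1):
1 1 1 0
0 1 1 0
0 0 0 0
0 1 0 0
0 0 1 0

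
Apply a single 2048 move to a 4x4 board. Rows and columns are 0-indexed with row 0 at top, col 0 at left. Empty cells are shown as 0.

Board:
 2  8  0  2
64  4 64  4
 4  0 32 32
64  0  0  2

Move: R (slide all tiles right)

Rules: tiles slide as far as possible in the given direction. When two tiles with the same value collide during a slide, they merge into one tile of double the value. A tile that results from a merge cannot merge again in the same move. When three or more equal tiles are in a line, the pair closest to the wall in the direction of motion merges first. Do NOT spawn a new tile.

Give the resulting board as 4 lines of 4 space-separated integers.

Slide right:
row 0: [2, 8, 0, 2] -> [0, 2, 8, 2]
row 1: [64, 4, 64, 4] -> [64, 4, 64, 4]
row 2: [4, 0, 32, 32] -> [0, 0, 4, 64]
row 3: [64, 0, 0, 2] -> [0, 0, 64, 2]

Answer:  0  2  8  2
64  4 64  4
 0  0  4 64
 0  0 64  2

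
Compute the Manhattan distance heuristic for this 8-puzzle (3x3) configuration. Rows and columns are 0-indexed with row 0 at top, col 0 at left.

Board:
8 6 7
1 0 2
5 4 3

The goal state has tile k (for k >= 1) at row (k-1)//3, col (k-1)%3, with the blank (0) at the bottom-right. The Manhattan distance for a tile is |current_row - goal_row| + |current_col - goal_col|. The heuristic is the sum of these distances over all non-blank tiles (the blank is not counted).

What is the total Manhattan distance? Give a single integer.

Answer: 18

Derivation:
Tile 8: at (0,0), goal (2,1), distance |0-2|+|0-1| = 3
Tile 6: at (0,1), goal (1,2), distance |0-1|+|1-2| = 2
Tile 7: at (0,2), goal (2,0), distance |0-2|+|2-0| = 4
Tile 1: at (1,0), goal (0,0), distance |1-0|+|0-0| = 1
Tile 2: at (1,2), goal (0,1), distance |1-0|+|2-1| = 2
Tile 5: at (2,0), goal (1,1), distance |2-1|+|0-1| = 2
Tile 4: at (2,1), goal (1,0), distance |2-1|+|1-0| = 2
Tile 3: at (2,2), goal (0,2), distance |2-0|+|2-2| = 2
Sum: 3 + 2 + 4 + 1 + 2 + 2 + 2 + 2 = 18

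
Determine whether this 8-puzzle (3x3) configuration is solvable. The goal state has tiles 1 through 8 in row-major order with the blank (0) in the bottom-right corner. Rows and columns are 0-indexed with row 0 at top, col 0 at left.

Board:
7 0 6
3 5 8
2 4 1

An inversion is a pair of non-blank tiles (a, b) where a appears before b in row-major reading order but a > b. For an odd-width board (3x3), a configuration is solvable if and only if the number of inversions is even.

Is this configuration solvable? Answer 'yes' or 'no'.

Inversions (pairs i<j in row-major order where tile[i] > tile[j] > 0): 21
21 is odd, so the puzzle is not solvable.

Answer: no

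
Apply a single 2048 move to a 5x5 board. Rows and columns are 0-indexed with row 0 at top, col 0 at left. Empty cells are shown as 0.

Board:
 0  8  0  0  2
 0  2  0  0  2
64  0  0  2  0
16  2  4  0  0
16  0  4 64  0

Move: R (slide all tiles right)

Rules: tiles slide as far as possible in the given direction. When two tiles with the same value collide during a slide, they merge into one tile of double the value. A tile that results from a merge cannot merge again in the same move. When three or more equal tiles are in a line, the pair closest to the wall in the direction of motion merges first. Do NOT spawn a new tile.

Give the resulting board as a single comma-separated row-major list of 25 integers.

Answer: 0, 0, 0, 8, 2, 0, 0, 0, 0, 4, 0, 0, 0, 64, 2, 0, 0, 16, 2, 4, 0, 0, 16, 4, 64

Derivation:
Slide right:
row 0: [0, 8, 0, 0, 2] -> [0, 0, 0, 8, 2]
row 1: [0, 2, 0, 0, 2] -> [0, 0, 0, 0, 4]
row 2: [64, 0, 0, 2, 0] -> [0, 0, 0, 64, 2]
row 3: [16, 2, 4, 0, 0] -> [0, 0, 16, 2, 4]
row 4: [16, 0, 4, 64, 0] -> [0, 0, 16, 4, 64]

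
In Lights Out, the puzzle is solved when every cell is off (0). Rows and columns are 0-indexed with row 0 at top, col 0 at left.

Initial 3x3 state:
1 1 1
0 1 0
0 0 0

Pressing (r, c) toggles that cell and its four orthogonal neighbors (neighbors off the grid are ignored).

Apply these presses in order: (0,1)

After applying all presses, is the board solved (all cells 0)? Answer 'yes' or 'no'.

Answer: yes

Derivation:
After press 1 at (0,1):
0 0 0
0 0 0
0 0 0

Lights still on: 0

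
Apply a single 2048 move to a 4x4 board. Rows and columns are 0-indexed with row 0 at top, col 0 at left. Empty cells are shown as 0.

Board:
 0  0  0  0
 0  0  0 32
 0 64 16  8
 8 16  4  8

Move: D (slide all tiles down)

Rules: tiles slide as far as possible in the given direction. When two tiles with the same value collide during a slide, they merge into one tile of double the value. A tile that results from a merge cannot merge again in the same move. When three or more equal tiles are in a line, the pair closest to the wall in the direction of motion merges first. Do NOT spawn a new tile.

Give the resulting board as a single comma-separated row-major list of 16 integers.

Answer: 0, 0, 0, 0, 0, 0, 0, 0, 0, 64, 16, 32, 8, 16, 4, 16

Derivation:
Slide down:
col 0: [0, 0, 0, 8] -> [0, 0, 0, 8]
col 1: [0, 0, 64, 16] -> [0, 0, 64, 16]
col 2: [0, 0, 16, 4] -> [0, 0, 16, 4]
col 3: [0, 32, 8, 8] -> [0, 0, 32, 16]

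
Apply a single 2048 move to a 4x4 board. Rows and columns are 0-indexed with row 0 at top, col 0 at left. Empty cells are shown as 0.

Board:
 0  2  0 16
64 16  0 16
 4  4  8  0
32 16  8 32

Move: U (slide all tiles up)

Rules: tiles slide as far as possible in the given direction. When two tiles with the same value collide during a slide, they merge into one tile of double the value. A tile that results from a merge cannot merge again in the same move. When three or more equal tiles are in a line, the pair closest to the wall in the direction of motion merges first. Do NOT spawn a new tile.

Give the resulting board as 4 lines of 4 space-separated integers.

Slide up:
col 0: [0, 64, 4, 32] -> [64, 4, 32, 0]
col 1: [2, 16, 4, 16] -> [2, 16, 4, 16]
col 2: [0, 0, 8, 8] -> [16, 0, 0, 0]
col 3: [16, 16, 0, 32] -> [32, 32, 0, 0]

Answer: 64  2 16 32
 4 16  0 32
32  4  0  0
 0 16  0  0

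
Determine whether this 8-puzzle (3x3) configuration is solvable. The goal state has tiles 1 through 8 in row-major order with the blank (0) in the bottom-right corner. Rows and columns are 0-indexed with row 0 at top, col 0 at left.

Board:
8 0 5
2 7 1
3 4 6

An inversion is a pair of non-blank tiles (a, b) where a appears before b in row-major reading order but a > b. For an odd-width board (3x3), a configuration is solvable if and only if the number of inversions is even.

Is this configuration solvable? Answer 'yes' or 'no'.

Answer: yes

Derivation:
Inversions (pairs i<j in row-major order where tile[i] > tile[j] > 0): 16
16 is even, so the puzzle is solvable.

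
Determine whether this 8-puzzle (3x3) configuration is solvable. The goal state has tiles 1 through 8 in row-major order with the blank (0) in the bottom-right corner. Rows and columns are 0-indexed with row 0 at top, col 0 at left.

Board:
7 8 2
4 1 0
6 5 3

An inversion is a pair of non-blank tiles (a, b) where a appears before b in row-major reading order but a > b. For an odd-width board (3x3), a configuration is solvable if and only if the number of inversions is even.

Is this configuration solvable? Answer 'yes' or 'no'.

Inversions (pairs i<j in row-major order where tile[i] > tile[j] > 0): 18
18 is even, so the puzzle is solvable.

Answer: yes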